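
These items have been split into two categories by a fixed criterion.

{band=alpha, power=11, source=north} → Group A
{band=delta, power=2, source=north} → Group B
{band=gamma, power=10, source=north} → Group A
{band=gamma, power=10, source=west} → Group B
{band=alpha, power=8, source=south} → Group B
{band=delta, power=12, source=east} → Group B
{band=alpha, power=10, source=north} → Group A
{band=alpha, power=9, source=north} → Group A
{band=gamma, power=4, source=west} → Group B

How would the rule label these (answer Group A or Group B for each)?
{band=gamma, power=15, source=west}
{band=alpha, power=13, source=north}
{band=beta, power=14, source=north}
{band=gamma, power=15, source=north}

Group B, Group A, Group A, Group A

The distinguishing property — source is north AND power ≥ 4 — holds for all the 'Group A' cases and none of the 'Group B' cases.
{band=gamma, power=15, source=west}: Group B (source is west, power = 15). {band=alpha, power=13, source=north}: Group A (source is north, power = 13). {band=beta, power=14, source=north}: Group A (source is north, power = 14). {band=gamma, power=15, source=north}: Group A (source is north, power = 15).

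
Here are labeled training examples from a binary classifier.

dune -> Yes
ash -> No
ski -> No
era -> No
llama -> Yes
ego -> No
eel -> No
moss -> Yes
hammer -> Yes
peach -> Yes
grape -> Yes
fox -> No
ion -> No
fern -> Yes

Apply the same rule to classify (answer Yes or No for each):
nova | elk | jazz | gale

Yes, No, Yes, Yes

The rule appears to be: length ≥ 4.
Yes: nova, since length 4.
No: elk, since length 3.
Yes: jazz, since length 4.
Yes: gale, since length 4.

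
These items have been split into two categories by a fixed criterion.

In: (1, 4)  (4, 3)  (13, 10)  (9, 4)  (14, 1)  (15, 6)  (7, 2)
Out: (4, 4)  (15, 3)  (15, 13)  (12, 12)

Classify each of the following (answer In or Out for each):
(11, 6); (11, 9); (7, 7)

In, Out, Out

A rule that fits every label: sum is odd — true of each 'In' example, false of each 'Out' one.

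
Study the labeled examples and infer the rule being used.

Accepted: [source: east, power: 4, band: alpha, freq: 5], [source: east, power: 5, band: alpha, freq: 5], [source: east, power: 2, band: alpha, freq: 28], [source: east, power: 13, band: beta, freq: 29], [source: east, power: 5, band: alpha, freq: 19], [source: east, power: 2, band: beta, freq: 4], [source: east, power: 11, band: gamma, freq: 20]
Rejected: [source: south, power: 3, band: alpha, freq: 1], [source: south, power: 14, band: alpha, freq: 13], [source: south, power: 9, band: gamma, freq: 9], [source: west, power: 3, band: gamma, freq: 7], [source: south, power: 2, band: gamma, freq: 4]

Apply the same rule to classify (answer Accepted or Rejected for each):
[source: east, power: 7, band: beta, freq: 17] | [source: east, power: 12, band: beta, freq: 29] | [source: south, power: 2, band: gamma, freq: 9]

Accepted, Accepted, Rejected

The common property of the 'Accepted' items is: source is east. No 'Rejected' item has it.
Accepted: [source: east, power: 7, band: beta, freq: 17], since source is east.
Accepted: [source: east, power: 12, band: beta, freq: 29], since source is east.
Rejected: [source: south, power: 2, band: gamma, freq: 9], since source is south.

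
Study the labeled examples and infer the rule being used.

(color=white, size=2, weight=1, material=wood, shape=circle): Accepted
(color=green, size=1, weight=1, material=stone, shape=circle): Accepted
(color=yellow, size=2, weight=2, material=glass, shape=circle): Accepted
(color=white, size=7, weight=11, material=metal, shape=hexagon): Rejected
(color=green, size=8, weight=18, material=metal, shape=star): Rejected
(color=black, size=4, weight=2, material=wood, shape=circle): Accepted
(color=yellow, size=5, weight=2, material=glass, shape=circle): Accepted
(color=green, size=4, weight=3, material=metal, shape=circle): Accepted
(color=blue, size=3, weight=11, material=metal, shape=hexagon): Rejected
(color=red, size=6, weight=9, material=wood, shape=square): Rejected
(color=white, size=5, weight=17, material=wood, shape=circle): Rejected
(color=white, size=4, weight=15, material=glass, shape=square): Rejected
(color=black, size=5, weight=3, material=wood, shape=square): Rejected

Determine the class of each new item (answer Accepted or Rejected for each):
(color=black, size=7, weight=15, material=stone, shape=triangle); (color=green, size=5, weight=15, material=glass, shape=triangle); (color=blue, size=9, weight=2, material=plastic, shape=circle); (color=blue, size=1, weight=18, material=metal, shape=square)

Rule: shape is circle AND weight ≤ 3. This holds for each 'Accepted' example and fails for each 'Rejected' one.
(color=black, size=7, weight=15, material=stone, shape=triangle): Rejected (shape is triangle, weight = 15).
(color=green, size=5, weight=15, material=glass, shape=triangle): Rejected (shape is triangle, weight = 15).
(color=blue, size=9, weight=2, material=plastic, shape=circle): Accepted (shape is circle, weight = 2).
(color=blue, size=1, weight=18, material=metal, shape=square): Rejected (shape is square, weight = 18).

Rejected, Rejected, Accepted, Rejected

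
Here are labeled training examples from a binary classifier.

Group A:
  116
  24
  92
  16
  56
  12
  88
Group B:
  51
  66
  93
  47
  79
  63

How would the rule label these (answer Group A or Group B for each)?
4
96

Group A, Group A

The common property of the 'Group A' items is: multiple of 4. No 'Group B' item has it.
4: Group A (4 = 4·1). 96: Group A (96 = 4·24).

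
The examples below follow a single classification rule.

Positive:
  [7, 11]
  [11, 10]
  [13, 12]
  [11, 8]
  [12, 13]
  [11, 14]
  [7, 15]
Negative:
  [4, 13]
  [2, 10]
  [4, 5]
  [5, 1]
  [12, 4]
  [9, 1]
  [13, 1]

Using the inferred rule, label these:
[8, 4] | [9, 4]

Negative, Negative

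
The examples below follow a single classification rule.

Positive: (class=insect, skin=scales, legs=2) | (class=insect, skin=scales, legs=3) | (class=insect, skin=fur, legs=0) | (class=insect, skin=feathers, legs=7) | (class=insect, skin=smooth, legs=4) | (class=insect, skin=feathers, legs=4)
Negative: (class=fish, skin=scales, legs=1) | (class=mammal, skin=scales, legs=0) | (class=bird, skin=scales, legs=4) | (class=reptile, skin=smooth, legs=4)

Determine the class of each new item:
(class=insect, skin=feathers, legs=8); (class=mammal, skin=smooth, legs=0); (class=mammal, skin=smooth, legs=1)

The classifier is using: class is insect.
(class=insect, skin=feathers, legs=8): class is insect — qualifies, so Positive. (class=mammal, skin=smooth, legs=0): class is mammal — fails the rule, so Negative. (class=mammal, skin=smooth, legs=1): class is mammal — fails the rule, so Negative.

Positive, Negative, Negative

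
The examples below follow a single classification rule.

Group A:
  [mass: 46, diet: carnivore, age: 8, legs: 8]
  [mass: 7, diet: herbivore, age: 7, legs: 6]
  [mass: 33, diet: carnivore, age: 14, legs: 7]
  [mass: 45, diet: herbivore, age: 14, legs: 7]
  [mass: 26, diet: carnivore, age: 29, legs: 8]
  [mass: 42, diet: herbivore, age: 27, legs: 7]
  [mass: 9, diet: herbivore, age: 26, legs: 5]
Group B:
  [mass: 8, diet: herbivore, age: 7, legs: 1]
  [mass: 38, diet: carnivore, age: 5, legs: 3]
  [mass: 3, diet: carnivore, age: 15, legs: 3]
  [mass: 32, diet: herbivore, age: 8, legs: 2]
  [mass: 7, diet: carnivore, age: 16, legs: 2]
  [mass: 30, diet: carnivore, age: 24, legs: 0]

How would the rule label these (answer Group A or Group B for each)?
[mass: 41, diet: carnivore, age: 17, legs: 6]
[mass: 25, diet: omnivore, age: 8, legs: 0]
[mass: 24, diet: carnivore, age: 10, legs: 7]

Group A, Group B, Group A

A rule that fits every label: legs ≥ 5 — true of each 'Group A' example, false of each 'Group B' one.
[mass: 41, diet: carnivore, age: 17, legs: 6] — legs = 6, hence Group A.
[mass: 25, diet: omnivore, age: 8, legs: 0] — legs = 0, hence Group B.
[mass: 24, diet: carnivore, age: 10, legs: 7] — legs = 7, hence Group A.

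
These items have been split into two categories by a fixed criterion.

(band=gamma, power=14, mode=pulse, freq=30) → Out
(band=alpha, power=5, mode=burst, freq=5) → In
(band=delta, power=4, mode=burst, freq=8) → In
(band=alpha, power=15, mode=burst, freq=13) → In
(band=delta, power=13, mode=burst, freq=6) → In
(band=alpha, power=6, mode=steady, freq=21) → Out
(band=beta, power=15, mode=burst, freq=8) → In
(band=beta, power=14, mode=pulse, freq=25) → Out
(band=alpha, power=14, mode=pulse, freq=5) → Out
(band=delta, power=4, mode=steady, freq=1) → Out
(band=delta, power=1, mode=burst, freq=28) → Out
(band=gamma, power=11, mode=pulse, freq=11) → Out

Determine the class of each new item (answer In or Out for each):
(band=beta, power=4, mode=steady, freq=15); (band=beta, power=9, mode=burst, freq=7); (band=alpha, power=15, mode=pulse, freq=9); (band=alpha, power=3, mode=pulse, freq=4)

The distinguishing property — mode is burst AND freq ≤ 13 — holds for all the 'In' cases and none of the 'Out' cases.

Out, In, Out, Out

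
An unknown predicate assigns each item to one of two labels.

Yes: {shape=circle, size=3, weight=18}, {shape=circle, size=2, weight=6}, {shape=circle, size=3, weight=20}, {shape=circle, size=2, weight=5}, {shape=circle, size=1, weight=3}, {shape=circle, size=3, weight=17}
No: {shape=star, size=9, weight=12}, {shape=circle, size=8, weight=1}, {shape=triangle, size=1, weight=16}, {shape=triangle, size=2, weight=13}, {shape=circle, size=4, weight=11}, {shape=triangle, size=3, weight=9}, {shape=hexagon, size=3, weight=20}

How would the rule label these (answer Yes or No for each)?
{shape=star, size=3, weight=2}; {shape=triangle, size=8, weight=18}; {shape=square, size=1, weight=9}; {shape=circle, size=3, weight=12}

The classifier is using: shape is circle AND size ≤ 3.
{shape=star, size=3, weight=2}: shape is star, size = 3 — does not satisfy this, so No.
{shape=triangle, size=8, weight=18}: shape is triangle, size = 8 — does not satisfy this, so No.
{shape=square, size=1, weight=9}: shape is square, size = 1 — does not satisfy this, so No.
{shape=circle, size=3, weight=12}: shape is circle, size = 3 — satisfies this, so Yes.

No, No, No, Yes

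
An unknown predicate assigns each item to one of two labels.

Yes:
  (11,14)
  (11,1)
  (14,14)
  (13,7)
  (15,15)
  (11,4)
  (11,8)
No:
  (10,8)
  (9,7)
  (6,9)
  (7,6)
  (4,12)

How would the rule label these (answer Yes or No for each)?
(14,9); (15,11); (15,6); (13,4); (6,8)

The simplest hypothesis consistent with all the labels is: first ≥ 11.

Yes, Yes, Yes, Yes, No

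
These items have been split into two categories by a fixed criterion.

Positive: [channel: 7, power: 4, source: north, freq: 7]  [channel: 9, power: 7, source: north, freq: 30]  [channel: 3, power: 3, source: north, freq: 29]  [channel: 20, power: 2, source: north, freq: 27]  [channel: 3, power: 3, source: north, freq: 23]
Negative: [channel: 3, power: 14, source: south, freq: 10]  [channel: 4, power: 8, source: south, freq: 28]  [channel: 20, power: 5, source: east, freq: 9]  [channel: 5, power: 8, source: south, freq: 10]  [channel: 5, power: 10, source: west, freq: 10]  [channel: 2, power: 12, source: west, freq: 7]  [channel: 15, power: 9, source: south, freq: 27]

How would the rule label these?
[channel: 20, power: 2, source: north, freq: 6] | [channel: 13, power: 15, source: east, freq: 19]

'Positive' ⟺ source is north.
[channel: 20, power: 2, source: north, freq: 6]: source is north — checks out, so Positive. [channel: 13, power: 15, source: east, freq: 19]: source is east — fails this test, so Negative.

Positive, Negative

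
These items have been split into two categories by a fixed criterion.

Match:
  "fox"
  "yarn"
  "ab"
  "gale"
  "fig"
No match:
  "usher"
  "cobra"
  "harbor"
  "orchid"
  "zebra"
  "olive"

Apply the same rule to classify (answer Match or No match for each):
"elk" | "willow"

Match, No match

All 'Match' examples share one property — length ≤ 4 — and every 'No match' example lacks it.
"elk": length 3, matches → Match. "willow": length 6, fails the rule → No match.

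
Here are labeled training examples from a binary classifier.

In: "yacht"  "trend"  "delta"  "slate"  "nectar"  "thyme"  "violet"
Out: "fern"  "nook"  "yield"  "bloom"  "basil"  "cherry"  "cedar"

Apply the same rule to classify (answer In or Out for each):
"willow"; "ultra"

One predicate separates the groups cleanly: contains 't'.
Out: "willow", since no 't'. In: "ultra", since has 't'.

Out, In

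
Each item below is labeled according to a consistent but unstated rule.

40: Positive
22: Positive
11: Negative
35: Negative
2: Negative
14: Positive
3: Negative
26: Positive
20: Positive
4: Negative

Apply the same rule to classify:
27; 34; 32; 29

One predicate separates the groups cleanly: even AND at least 11.
27 — 27 is odd, 27 ≥ 11, hence Negative.
34 — 34 is even, 34 ≥ 11, hence Positive.
32 — 32 is even, 32 ≥ 11, hence Positive.
29 — 29 is odd, 29 ≥ 11, hence Negative.

Negative, Positive, Positive, Negative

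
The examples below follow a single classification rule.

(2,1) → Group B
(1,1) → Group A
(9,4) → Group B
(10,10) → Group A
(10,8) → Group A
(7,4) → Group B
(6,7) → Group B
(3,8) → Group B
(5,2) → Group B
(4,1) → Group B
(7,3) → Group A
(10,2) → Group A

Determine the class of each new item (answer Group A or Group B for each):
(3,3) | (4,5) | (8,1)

Group A, Group B, Group B

Comparing the two groups points to one rule — sum is even.
(3,3) → 3+3 = 6 → Group A. (4,5) → 4+5 = 9 → Group B. (8,1) → 8+1 = 9 → Group B.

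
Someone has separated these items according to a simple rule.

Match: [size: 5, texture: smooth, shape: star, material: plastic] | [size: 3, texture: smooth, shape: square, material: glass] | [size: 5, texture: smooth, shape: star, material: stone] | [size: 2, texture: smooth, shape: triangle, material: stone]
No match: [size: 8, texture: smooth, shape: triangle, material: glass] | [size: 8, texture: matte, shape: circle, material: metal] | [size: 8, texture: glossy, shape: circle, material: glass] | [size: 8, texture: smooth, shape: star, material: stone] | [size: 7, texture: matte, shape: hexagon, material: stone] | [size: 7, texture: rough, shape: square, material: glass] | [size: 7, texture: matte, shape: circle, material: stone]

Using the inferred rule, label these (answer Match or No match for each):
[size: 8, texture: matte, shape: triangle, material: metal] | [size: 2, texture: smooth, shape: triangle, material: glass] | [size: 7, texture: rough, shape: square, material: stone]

No match, Match, No match

Rule: size ≤ 5. This holds for each 'Match' example and fails for each 'No match' one.
[size: 8, texture: matte, shape: triangle, material: metal]: No match (size = 8). [size: 2, texture: smooth, shape: triangle, material: glass]: Match (size = 2). [size: 7, texture: rough, shape: square, material: stone]: No match (size = 7).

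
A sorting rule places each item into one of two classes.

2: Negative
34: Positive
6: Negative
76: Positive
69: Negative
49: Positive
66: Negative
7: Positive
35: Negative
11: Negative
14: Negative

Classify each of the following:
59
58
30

Negative, Positive, Negative

The distinguishing property — ≡ 1 (mod 3) — holds for all the 'Positive' cases and none of the 'Negative' cases.
59 — 59 mod 3 = 2, hence Negative. 58 — 58 mod 3 = 1, hence Positive. 30 — 30 mod 3 = 0, hence Negative.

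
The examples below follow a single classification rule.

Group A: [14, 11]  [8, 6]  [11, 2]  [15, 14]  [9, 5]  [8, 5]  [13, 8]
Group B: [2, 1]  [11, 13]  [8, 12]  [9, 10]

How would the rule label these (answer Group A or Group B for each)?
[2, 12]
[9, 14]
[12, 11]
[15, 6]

Group B, Group B, Group A, Group A

The classifier is using: first > second AND sum ≥ 13.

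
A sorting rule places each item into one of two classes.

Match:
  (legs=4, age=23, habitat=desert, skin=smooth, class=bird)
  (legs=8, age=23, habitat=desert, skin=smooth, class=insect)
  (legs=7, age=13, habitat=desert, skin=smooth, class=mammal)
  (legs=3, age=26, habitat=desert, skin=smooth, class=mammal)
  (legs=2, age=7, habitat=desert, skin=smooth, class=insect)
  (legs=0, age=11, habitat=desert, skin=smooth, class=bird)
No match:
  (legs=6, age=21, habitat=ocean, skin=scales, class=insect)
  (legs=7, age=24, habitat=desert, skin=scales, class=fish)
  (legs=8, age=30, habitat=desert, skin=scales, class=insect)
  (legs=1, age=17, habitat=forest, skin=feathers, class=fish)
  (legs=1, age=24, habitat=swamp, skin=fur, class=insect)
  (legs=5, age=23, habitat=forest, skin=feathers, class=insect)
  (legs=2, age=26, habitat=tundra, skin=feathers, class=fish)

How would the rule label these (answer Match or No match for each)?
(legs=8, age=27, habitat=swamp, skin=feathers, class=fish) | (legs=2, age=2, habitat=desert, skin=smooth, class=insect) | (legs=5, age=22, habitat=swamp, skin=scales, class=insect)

The classifier is using: skin is smooth.
(legs=8, age=27, habitat=swamp, skin=feathers, class=fish): skin is feathers, fails this test → No match. (legs=2, age=2, habitat=desert, skin=smooth, class=insect): skin is smooth, satisfies this → Match. (legs=5, age=22, habitat=swamp, skin=scales, class=insect): skin is scales, fails this test → No match.

No match, Match, No match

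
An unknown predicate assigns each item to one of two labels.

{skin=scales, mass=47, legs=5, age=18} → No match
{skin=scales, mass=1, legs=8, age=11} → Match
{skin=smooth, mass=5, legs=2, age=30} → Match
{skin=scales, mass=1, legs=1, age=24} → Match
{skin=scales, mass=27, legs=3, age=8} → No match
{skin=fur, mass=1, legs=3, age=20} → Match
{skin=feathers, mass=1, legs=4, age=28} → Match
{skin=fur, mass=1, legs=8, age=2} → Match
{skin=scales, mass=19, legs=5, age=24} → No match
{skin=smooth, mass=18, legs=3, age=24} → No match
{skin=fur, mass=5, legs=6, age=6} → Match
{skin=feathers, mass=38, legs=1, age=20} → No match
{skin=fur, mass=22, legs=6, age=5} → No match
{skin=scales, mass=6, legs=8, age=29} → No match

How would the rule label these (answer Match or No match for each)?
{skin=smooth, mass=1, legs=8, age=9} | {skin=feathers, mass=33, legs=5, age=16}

The pattern is that an item is 'Match' exactly when: mass ≤ 5.
Match: {skin=smooth, mass=1, legs=8, age=9}, since mass = 1. No match: {skin=feathers, mass=33, legs=5, age=16}, since mass = 33.

Match, No match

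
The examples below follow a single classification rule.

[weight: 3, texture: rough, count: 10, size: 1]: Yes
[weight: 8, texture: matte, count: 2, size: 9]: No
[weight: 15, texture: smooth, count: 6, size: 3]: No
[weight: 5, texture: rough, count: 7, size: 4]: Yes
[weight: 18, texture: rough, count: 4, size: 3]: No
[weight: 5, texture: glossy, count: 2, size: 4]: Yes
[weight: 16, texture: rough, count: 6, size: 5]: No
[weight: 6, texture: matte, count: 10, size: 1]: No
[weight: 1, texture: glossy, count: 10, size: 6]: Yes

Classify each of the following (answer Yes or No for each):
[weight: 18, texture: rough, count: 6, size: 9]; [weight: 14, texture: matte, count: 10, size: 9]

No, No

Every 'Yes' example satisfies: weight ≤ 5. None of the 'No' examples do.
[weight: 18, texture: rough, count: 6, size: 9] — weight = 18, hence No.
[weight: 14, texture: matte, count: 10, size: 9] — weight = 14, hence No.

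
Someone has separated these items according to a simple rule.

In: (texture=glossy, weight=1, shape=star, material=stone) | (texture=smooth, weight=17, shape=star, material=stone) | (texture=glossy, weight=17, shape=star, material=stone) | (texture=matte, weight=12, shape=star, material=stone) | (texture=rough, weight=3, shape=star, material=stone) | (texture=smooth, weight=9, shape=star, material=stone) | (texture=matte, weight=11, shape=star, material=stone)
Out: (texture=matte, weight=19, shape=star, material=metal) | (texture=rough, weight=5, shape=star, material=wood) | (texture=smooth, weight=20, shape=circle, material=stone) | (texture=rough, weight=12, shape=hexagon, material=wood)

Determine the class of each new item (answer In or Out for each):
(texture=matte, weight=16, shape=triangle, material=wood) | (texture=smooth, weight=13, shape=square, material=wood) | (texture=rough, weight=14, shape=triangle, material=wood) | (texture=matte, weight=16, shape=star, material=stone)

Out, Out, Out, In

The classifier is using: material is stone AND shape is star.
(texture=matte, weight=16, shape=triangle, material=wood) — material is wood, shape is triangle, hence Out. (texture=smooth, weight=13, shape=square, material=wood) — material is wood, shape is square, hence Out. (texture=rough, weight=14, shape=triangle, material=wood) — material is wood, shape is triangle, hence Out. (texture=matte, weight=16, shape=star, material=stone) — material is stone, shape is star, hence In.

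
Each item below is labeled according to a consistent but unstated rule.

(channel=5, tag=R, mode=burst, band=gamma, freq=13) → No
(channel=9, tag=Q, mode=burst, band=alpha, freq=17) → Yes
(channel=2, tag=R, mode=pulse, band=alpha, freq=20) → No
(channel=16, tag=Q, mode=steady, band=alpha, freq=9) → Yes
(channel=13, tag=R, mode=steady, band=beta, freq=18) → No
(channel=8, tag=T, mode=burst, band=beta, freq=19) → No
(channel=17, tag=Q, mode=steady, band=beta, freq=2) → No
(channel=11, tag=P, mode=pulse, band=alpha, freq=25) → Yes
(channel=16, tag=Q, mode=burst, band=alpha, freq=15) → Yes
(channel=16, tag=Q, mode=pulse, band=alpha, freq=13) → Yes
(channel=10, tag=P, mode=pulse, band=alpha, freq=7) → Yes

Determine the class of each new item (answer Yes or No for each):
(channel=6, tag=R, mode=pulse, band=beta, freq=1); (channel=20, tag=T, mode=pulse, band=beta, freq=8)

No, No

Rule: band is alpha AND channel ≥ 5. This holds for each 'Yes' example and fails for each 'No' one.
(channel=6, tag=R, mode=pulse, band=beta, freq=1): band is beta, channel = 6 — does not satisfy this, so No. (channel=20, tag=T, mode=pulse, band=beta, freq=8): band is beta, channel = 20 — does not satisfy this, so No.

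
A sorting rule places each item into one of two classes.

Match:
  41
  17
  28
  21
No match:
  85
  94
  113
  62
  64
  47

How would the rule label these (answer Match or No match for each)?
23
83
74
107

All 'Match' examples share one property — at most 41 — and every 'No match' example lacks it.
23 — 23 ≤ 41, hence Match. 83 — 83 > 41, hence No match. 74 — 74 > 41, hence No match. 107 — 107 > 41, hence No match.

Match, No match, No match, No match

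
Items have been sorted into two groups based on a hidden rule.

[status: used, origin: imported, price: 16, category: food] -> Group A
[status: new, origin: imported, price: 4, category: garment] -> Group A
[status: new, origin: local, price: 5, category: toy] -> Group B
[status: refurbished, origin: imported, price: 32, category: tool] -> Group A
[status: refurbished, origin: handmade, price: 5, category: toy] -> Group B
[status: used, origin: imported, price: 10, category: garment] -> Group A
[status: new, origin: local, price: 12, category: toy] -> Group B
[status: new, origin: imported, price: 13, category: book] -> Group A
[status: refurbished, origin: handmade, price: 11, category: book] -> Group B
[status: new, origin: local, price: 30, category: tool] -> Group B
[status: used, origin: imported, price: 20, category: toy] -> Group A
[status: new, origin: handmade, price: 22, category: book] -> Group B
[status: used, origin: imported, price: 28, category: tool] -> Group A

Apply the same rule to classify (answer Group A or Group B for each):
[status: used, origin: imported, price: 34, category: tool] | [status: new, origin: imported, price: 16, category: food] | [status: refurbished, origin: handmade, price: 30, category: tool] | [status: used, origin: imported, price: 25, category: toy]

Group A, Group A, Group B, Group A

'Group A' ⟺ origin is imported.
[status: used, origin: imported, price: 34, category: tool]: Group A (origin is imported).
[status: new, origin: imported, price: 16, category: food]: Group A (origin is imported).
[status: refurbished, origin: handmade, price: 30, category: tool]: Group B (origin is handmade).
[status: used, origin: imported, price: 25, category: toy]: Group A (origin is imported).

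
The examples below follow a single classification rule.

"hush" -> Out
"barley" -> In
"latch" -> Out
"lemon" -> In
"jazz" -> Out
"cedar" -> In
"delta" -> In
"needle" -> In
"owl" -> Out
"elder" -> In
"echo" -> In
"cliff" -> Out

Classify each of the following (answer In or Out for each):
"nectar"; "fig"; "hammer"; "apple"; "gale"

In, Out, In, In, In

The classifier is using: contains 'e'.
"nectar" → has 'e' → In. "fig" → no 'e' → Out. "hammer" → has 'e' → In. "apple" → has 'e' → In. "gale" → has 'e' → In.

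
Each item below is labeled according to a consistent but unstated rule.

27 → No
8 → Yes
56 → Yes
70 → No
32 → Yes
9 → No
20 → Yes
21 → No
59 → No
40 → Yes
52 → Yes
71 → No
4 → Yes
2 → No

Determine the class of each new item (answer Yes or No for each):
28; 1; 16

The pattern is that an item is 'Yes' exactly when: multiple of 4.
28: 28 = 4·7, has this property → Yes.
1: 1 = 4·0 + 1, does not pass → No.
16: 16 = 4·4, has this property → Yes.

Yes, No, Yes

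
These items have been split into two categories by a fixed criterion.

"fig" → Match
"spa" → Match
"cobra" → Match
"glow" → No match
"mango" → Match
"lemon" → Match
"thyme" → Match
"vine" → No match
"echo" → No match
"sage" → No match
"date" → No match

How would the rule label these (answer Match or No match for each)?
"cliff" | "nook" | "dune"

Checking candidate rules against both groups, what survives is: odd length.

Match, No match, No match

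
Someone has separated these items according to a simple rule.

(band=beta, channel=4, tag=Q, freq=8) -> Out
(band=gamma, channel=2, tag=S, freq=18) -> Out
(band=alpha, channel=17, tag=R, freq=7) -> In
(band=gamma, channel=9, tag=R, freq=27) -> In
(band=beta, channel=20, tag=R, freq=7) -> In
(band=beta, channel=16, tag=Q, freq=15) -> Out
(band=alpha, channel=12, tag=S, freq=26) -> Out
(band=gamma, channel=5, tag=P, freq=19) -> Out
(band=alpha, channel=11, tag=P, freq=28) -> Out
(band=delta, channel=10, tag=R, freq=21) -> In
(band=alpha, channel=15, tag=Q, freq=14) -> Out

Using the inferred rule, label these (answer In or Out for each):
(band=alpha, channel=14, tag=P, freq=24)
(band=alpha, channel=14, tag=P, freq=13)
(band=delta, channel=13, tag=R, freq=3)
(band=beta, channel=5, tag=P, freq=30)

Out, Out, In, Out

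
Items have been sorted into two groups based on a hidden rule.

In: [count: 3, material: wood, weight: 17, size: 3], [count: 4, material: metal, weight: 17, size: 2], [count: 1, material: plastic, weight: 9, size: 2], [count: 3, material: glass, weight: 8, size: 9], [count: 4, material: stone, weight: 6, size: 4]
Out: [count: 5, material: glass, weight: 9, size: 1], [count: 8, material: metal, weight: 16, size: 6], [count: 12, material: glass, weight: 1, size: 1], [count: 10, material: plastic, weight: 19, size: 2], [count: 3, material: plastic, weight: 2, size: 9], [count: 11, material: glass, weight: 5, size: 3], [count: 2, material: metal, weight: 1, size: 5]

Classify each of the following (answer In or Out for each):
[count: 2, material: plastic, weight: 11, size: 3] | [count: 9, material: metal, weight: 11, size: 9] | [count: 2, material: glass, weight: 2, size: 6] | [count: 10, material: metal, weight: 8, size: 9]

In, Out, Out, Out

'In' ⟺ weight ≥ 5 AND count ≤ 4.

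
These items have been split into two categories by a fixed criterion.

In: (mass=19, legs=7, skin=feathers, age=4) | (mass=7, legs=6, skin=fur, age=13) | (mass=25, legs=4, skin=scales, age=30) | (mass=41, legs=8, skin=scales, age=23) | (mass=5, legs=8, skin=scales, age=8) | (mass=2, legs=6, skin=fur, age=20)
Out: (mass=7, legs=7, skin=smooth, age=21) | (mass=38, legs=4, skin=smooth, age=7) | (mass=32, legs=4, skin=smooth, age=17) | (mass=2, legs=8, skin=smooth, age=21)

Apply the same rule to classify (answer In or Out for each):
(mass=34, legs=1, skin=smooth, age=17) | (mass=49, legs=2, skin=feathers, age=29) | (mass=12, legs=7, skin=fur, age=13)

Out, In, In

'In' ⟺ skin is not smooth.
(mass=34, legs=1, skin=smooth, age=17) → skin is smooth → Out. (mass=49, legs=2, skin=feathers, age=29) → skin is feathers → In. (mass=12, legs=7, skin=fur, age=13) → skin is fur → In.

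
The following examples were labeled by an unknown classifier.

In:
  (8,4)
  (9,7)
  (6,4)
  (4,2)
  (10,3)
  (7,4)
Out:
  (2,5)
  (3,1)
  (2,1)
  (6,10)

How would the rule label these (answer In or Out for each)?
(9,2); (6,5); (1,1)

The rule appears to be: first > second AND sum ≥ 6.
(9,2): 9 > 2, 9+2 = 11, fits → In.
(6,5): 6 > 5, 6+5 = 11, fits → In.
(1,1): 1 = 1, 1+1 = 2, lacks this property → Out.

In, In, Out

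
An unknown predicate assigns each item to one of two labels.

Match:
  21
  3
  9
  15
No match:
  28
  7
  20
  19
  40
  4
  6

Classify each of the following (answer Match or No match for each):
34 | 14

No match, No match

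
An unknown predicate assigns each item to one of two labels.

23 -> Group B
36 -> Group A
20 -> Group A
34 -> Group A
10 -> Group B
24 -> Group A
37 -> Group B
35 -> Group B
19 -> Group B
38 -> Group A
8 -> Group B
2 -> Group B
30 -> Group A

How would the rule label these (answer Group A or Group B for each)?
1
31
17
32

The distinguishing property — even AND at least 19 — holds for all the 'Group A' cases and none of the 'Group B' cases.
1: 1 is odd, 1 < 19, lacks this property → Group B. 31: 31 is odd, 31 ≥ 19, lacks this property → Group B. 17: 17 is odd, 17 < 19, lacks this property → Group B. 32: 32 is even, 32 ≥ 19, meets the rule → Group A.

Group B, Group B, Group B, Group A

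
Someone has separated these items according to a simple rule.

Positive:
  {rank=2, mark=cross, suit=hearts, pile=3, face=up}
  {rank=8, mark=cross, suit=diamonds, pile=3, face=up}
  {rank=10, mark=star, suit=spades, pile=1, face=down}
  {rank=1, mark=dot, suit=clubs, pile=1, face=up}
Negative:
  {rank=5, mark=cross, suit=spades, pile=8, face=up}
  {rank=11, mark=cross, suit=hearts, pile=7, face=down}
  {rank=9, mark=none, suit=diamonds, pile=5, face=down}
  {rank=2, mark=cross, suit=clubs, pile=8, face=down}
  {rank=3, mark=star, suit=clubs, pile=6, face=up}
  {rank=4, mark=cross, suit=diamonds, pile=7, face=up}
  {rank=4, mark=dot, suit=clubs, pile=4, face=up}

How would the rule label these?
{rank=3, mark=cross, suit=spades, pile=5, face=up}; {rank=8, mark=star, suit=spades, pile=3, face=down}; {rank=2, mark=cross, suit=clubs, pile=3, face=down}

Rule: pile ≤ 3. This holds for each 'Positive' example and fails for each 'Negative' one.
{rank=3, mark=cross, suit=spades, pile=5, face=up} — pile = 5, hence Negative.
{rank=8, mark=star, suit=spades, pile=3, face=down} — pile = 3, hence Positive.
{rank=2, mark=cross, suit=clubs, pile=3, face=down} — pile = 3, hence Positive.

Negative, Positive, Positive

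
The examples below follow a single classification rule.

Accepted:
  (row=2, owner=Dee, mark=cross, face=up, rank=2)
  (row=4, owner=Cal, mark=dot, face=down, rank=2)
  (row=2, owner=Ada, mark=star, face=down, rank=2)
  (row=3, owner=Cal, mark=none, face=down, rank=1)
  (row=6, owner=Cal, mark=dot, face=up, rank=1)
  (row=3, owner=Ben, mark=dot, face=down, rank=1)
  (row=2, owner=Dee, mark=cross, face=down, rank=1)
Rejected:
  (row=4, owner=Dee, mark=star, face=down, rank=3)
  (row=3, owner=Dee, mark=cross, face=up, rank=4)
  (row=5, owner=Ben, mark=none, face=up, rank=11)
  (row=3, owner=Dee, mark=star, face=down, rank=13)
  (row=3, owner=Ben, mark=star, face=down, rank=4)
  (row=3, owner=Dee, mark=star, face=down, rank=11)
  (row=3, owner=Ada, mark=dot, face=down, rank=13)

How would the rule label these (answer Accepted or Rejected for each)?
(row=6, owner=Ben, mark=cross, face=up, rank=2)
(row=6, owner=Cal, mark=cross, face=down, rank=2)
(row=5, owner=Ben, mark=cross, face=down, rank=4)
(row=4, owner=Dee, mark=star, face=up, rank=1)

Accepted, Accepted, Rejected, Accepted

The distinguishing property — rank ≤ 2 — holds for all the 'Accepted' cases and none of the 'Rejected' cases.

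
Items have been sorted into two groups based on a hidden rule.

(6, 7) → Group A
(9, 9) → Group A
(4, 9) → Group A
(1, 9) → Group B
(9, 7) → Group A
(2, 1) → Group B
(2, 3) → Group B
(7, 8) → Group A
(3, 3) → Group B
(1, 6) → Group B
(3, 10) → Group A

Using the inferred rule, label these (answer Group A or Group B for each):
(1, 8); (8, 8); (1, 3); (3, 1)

Group B, Group A, Group B, Group B

Rule: sum ≥ 13. This holds for each 'Group A' example and fails for each 'Group B' one.
Group B: (1, 8), since 1+8 = 9. Group A: (8, 8), since 8+8 = 16. Group B: (1, 3), since 1+3 = 4. Group B: (3, 1), since 3+1 = 4.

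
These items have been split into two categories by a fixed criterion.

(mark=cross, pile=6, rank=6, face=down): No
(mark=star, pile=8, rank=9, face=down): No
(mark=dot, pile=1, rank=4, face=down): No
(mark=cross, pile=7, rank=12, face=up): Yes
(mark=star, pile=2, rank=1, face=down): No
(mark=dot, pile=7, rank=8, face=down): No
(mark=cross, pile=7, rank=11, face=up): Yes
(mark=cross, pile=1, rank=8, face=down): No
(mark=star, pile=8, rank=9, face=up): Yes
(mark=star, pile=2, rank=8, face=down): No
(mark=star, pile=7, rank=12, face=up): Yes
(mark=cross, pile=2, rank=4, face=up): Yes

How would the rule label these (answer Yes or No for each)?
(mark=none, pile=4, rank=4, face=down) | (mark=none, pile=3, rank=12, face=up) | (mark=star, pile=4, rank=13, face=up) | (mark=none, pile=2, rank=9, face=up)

Comparing the two groups points to one rule — face is up.
(mark=none, pile=4, rank=4, face=down): face is down, does not pass → No.
(mark=none, pile=3, rank=12, face=up): face is up, meets the rule → Yes.
(mark=star, pile=4, rank=13, face=up): face is up, meets the rule → Yes.
(mark=none, pile=2, rank=9, face=up): face is up, meets the rule → Yes.

No, Yes, Yes, Yes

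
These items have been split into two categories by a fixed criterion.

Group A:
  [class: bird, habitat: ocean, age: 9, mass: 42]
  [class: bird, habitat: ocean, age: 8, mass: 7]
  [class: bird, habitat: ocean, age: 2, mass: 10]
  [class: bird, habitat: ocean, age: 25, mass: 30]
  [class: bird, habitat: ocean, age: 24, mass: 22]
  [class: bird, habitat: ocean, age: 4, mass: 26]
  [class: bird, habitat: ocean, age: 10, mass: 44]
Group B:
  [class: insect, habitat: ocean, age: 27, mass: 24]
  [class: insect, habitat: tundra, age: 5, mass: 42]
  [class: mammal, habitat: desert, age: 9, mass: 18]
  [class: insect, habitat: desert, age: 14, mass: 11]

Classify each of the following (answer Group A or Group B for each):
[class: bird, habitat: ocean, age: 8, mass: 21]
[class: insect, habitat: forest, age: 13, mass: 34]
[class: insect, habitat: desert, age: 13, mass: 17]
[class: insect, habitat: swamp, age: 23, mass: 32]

Group A, Group B, Group B, Group B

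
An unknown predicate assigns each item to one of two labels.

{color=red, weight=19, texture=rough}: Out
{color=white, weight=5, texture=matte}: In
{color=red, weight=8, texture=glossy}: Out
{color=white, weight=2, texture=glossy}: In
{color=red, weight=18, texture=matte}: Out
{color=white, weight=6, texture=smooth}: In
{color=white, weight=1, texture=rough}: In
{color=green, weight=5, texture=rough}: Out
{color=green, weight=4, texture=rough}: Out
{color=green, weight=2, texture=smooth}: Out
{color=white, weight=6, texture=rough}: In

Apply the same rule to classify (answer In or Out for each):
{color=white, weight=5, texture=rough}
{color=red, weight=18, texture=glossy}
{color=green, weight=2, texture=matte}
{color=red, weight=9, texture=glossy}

Rule: color is white. This holds for each 'In' example and fails for each 'Out' one.
{color=white, weight=5, texture=rough}: In (color is white).
{color=red, weight=18, texture=glossy}: Out (color is red).
{color=green, weight=2, texture=matte}: Out (color is green).
{color=red, weight=9, texture=glossy}: Out (color is red).

In, Out, Out, Out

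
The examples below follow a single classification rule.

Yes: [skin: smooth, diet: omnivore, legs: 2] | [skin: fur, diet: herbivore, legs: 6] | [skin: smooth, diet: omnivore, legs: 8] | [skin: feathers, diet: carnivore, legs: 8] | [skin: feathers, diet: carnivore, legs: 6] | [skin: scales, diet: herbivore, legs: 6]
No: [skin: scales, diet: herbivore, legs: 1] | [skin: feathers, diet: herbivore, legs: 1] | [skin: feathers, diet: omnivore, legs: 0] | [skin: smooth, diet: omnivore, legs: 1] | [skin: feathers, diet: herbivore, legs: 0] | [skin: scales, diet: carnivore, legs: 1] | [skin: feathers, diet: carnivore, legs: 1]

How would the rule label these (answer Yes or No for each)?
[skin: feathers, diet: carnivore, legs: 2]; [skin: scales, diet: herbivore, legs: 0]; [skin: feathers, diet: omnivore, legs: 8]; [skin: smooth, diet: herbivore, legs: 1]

The distinguishing property — legs ≥ 2 — holds for all the 'Yes' cases and none of the 'No' cases.
[skin: feathers, diet: carnivore, legs: 2] — legs = 2, hence Yes. [skin: scales, diet: herbivore, legs: 0] — legs = 0, hence No. [skin: feathers, diet: omnivore, legs: 8] — legs = 8, hence Yes. [skin: smooth, diet: herbivore, legs: 1] — legs = 1, hence No.

Yes, No, Yes, No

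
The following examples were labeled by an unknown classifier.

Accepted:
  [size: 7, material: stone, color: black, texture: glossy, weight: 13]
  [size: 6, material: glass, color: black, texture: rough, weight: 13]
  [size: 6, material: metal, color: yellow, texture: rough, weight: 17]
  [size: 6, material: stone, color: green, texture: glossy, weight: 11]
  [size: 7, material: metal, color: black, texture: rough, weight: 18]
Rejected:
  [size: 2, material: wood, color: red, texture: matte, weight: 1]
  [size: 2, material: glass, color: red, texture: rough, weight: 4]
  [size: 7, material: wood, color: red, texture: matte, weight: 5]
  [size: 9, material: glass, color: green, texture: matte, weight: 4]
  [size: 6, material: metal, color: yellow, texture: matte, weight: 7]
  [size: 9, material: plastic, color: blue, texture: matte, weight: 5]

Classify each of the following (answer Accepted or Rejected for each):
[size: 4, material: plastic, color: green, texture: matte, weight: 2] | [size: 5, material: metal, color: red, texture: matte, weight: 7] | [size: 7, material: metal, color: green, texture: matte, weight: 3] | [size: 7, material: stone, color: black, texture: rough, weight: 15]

Rejected, Rejected, Rejected, Accepted

One predicate separates the groups cleanly: weight ≥ 11.
Rejected: [size: 4, material: plastic, color: green, texture: matte, weight: 2], since weight = 2. Rejected: [size: 5, material: metal, color: red, texture: matte, weight: 7], since weight = 7. Rejected: [size: 7, material: metal, color: green, texture: matte, weight: 3], since weight = 3. Accepted: [size: 7, material: stone, color: black, texture: rough, weight: 15], since weight = 15.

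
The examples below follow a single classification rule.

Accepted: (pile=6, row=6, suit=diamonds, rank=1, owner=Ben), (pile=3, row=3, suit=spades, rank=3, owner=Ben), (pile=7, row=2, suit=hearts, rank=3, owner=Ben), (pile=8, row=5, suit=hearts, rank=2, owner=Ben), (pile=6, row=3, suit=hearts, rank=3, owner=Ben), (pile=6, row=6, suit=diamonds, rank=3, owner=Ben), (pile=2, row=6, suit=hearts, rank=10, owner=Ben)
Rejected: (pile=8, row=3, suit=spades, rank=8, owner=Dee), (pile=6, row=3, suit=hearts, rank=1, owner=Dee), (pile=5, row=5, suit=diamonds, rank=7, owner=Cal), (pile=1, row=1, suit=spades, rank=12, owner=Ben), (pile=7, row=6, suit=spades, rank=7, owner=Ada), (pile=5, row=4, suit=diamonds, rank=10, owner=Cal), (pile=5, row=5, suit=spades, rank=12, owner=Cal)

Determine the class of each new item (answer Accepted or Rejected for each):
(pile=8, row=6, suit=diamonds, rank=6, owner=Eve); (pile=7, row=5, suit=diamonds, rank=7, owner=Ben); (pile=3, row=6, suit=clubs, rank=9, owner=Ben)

The simplest hypothesis consistent with all the labels is: owner is Ben AND row ≥ 2.
(pile=8, row=6, suit=diamonds, rank=6, owner=Eve) — owner is Eve, row = 6, hence Rejected.
(pile=7, row=5, suit=diamonds, rank=7, owner=Ben) — owner is Ben, row = 5, hence Accepted.
(pile=3, row=6, suit=clubs, rank=9, owner=Ben) — owner is Ben, row = 6, hence Accepted.

Rejected, Accepted, Accepted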